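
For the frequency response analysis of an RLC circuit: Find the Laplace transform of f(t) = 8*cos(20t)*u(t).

Standard pair: cos(wt)*u(t) <-> s/(s^2+w^2)
With w = 20: L{8*cos(20t)*u(t)} = 8s/(s^2+400)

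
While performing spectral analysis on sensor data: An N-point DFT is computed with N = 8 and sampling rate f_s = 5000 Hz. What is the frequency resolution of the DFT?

DFT frequency resolution = f_s / N
= 5000 / 8 = 625 Hz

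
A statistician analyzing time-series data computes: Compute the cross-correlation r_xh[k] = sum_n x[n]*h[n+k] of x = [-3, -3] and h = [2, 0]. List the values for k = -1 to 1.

Both sequences indexed from 0 and zero outside their support.
Lags with overlap: k = -1 to 1.
  r_xh[-1] = x[1]*h[0] = -6
  r_xh[0] = x[0]*h[0] + x[1]*h[1] = -6
  r_xh[1] = x[0]*h[1] = 0
r_xh = [-6, -6, 0] (for k = -1, ..., 1)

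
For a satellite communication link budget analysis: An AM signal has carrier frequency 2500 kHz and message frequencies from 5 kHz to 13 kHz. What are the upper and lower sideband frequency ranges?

Upper sideband (USB) = fc + [fm_low, fm_high] = 2500 + [5, 13] = [2505, 2513] kHz
Lower sideband (LSB) = fc - [fm_high, fm_low] = 2500 - [13, 5] = [2487, 2495] kHz
Total occupied spectrum: 2487 kHz to 2513 kHz (plus carrier at 2500 kHz)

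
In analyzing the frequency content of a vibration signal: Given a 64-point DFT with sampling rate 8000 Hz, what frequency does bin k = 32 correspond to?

The frequency of DFT bin k is: f_k = k * f_s / N
f_32 = 32 * 8000 / 64 = 4000 Hz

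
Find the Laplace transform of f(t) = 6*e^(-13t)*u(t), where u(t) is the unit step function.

Standard Laplace transform pair:
e^(-at)*u(t) <-> 1/(s+a)
With a = 13: L{6*e^(-13t)*u(t)} = 6/(s+13), ROC: Re(s) > -13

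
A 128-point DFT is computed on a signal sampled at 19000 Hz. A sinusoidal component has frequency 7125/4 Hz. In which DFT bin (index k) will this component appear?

DFT frequency resolution = f_s/N = 19000/128 = 2375/16 Hz
Bin index k = f_signal / resolution = 7125/4 / 2375/16 = 12
The signal frequency 7125/4 Hz falls in DFT bin k = 12.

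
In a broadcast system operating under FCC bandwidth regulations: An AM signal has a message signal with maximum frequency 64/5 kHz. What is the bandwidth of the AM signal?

In AM (double-sideband), the bandwidth is twice the message frequency.
BW = 2 * f_m = 2 * 64/5 kHz = 128/5 kHz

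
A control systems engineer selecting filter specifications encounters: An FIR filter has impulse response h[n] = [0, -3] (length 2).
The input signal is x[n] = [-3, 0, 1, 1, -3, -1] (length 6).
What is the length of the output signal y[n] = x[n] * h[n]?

For linear convolution, the output length is:
len(y) = len(x) + len(h) - 1 = 6 + 2 - 1 = 7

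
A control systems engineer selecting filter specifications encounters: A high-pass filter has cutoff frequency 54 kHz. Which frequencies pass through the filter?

A high-pass filter passes all frequencies above the cutoff frequency 54 kHz and attenuates lower frequencies.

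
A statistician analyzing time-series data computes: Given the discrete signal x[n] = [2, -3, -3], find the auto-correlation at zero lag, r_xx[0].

The auto-correlation at zero lag r_xx[0] equals the signal energy.
r_xx[0] = sum of x[n]^2 = 2^2 + (-3)^2 + (-3)^2
= 4 + 9 + 9 = 22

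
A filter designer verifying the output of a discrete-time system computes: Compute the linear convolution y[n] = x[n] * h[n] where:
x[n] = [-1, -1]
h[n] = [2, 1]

y[n] = sum_k x[k]*h[n-k]. Output length = len(x) + len(h) - 1 = 2 + 2 - 1 = 3.
y[0] = -1*2 = -2
y[1] = -1*2 + -1*1 = -3
y[2] = -1*1 = -1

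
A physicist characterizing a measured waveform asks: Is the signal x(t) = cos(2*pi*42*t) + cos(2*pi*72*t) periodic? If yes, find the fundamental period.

f1 = 42 Hz, f2 = 72 Hz
Period T1 = 1/42, T2 = 1/72
Ratio T1/T2 = 72/42, which is rational.
The signal is periodic with fundamental period T = 1/GCD(42,72) = 1/6 s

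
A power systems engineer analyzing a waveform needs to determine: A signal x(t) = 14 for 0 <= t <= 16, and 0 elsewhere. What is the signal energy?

Energy = integral of |x(t)|^2 dt over the signal duration
= 14^2 * 16 = 196 * 16 = 3136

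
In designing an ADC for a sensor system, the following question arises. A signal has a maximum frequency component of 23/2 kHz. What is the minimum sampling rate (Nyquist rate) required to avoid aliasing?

By the Nyquist-Shannon sampling theorem,
the minimum sampling rate (Nyquist rate) must be at least 2 * f_max.
Nyquist rate = 2 * 23/2 kHz = 23 kHz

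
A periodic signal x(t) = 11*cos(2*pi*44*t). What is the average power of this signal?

Average power of A*cos(wt) is A^2/2.
P = 11^2 / 2 = 121/2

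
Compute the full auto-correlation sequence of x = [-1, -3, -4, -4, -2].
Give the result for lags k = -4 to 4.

r_xx[k] = sum_m x[m]*x[m+k], indexed from 0, for k = -4 to 4:
  r_xx[-4] = x[4]*x[0] = 2
  r_xx[-3] = x[3]*x[0] + x[4]*x[1] = 10
  r_xx[-2] = x[2]*x[0] + x[3]*x[1] + x[4]*x[2] = 24
  r_xx[-1] = x[1]*x[0] + x[2]*x[1] + x[3]*x[2] + x[4]*x[3] = 39
  r_xx[0] = x[0]*x[0] + x[1]*x[1] + x[2]*x[2] + x[3]*x[3] + x[4]*x[4] = 46
  r_xx[1] = x[0]*x[1] + x[1]*x[2] + x[2]*x[3] + x[3]*x[4] = 39
  r_xx[2] = x[0]*x[2] + x[1]*x[3] + x[2]*x[4] = 24
  r_xx[3] = x[0]*x[3] + x[1]*x[4] = 10
  r_xx[4] = x[0]*x[4] = 2
r_xx = [2, 10, 24, 39, 46, 39, 24, 10, 2]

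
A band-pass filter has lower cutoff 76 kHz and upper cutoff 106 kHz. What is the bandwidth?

Bandwidth = f_high - f_low
= 106 kHz - 76 kHz = 30 kHz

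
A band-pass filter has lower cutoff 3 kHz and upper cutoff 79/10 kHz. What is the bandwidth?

Bandwidth = f_high - f_low
= 79/10 kHz - 3 kHz = 49/10 kHz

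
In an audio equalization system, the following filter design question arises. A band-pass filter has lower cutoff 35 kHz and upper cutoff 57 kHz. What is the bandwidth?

Bandwidth = f_high - f_low
= 57 kHz - 35 kHz = 22 kHz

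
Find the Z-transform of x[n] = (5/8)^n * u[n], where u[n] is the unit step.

The Z-transform of a^n * u[n] is z/(z-a) for |z| > |a|.
Here a = 5/8, so X(z) = z/(z - (5/8)) = 8z/(8z - 5)
ROC: |z| > 5/8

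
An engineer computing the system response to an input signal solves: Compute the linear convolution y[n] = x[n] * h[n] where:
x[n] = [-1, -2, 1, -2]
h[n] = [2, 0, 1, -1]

y[n] = sum_k x[k]*h[n-k]. Output length = len(x) + len(h) - 1 = 4 + 4 - 1 = 7.
y[0] = -1*2 = -2
y[1] = -2*2 + -1*0 = -4
y[2] = 1*2 + -2*0 + -1*1 = 1
y[3] = -2*2 + 1*0 + -2*1 + -1*-1 = -5
y[4] = -2*0 + 1*1 + -2*-1 = 3
y[5] = -2*1 + 1*-1 = -3
y[6] = -2*-1 = 2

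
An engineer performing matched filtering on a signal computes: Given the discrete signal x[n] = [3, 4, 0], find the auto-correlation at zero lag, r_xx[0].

The auto-correlation at zero lag r_xx[0] equals the signal energy.
r_xx[0] = sum of x[n]^2 = 3^2 + 4^2 + 0^2
= 9 + 16 + 0 = 25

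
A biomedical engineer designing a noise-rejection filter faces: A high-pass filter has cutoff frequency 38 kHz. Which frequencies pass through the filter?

A high-pass filter passes all frequencies above the cutoff frequency 38 kHz and attenuates lower frequencies.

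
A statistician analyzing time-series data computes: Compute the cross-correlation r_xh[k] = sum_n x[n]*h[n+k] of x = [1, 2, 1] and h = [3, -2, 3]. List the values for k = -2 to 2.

Both sequences indexed from 0 and zero outside their support.
Lags with overlap: k = -2 to 2.
  r_xh[-2] = x[2]*h[0] = 3
  r_xh[-1] = x[1]*h[0] + x[2]*h[1] = 4
  r_xh[0] = x[0]*h[0] + x[1]*h[1] + x[2]*h[2] = 2
  r_xh[1] = x[0]*h[1] + x[1]*h[2] = 4
  r_xh[2] = x[0]*h[2] = 3
r_xh = [3, 4, 2, 4, 3] (for k = -2, ..., 2)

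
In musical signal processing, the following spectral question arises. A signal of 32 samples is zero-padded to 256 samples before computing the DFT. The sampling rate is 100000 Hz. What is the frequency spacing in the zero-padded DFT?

Original DFT: N = 32, resolution = f_s/N = 100000/32 = 3125 Hz
Zero-padded DFT: N = 256, resolution = f_s/N = 100000/256 = 3125/8 Hz
Zero-padding interpolates the spectrum (finer frequency grid)
but does NOT improve the true spectral resolution (ability to resolve close frequencies).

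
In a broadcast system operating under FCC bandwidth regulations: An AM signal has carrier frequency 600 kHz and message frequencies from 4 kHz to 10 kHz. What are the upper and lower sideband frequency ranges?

Upper sideband (USB) = fc + [fm_low, fm_high] = 600 + [4, 10] = [604, 610] kHz
Lower sideband (LSB) = fc - [fm_high, fm_low] = 600 - [10, 4] = [590, 596] kHz
Total occupied spectrum: 590 kHz to 610 kHz (plus carrier at 600 kHz)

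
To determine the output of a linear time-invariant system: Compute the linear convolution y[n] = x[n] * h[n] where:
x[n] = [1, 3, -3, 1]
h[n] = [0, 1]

y[n] = sum_k x[k]*h[n-k]. Output length = len(x) + len(h) - 1 = 4 + 2 - 1 = 5.
y[0] = 1*0 = 0
y[1] = 3*0 + 1*1 = 1
y[2] = -3*0 + 3*1 = 3
y[3] = 1*0 + -3*1 = -3
y[4] = 1*1 = 1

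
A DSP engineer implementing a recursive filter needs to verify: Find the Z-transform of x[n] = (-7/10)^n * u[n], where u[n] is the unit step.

The Z-transform of a^n * u[n] is z/(z-a) for |z| > |a|.
Here a = -7/10, so X(z) = z/(z - (-7/10)) = 10z/(10z + 7)
ROC: |z| > 7/10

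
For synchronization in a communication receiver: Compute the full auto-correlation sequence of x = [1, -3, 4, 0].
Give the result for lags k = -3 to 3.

r_xx[k] = sum_m x[m]*x[m+k], indexed from 0, for k = -3 to 3:
  r_xx[-3] = x[3]*x[0] = 0
  r_xx[-2] = x[2]*x[0] + x[3]*x[1] = 4
  r_xx[-1] = x[1]*x[0] + x[2]*x[1] + x[3]*x[2] = -15
  r_xx[0] = x[0]*x[0] + x[1]*x[1] + x[2]*x[2] + x[3]*x[3] = 26
  r_xx[1] = x[0]*x[1] + x[1]*x[2] + x[2]*x[3] = -15
  r_xx[2] = x[0]*x[2] + x[1]*x[3] = 4
  r_xx[3] = x[0]*x[3] = 0
r_xx = [0, 4, -15, 26, -15, 4, 0]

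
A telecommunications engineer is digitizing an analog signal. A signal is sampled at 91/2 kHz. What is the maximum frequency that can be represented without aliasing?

The maximum frequency that can be represented without aliasing
is the Nyquist frequency: f_max = f_s / 2 = 91/2 kHz / 2 = 91/4 kHz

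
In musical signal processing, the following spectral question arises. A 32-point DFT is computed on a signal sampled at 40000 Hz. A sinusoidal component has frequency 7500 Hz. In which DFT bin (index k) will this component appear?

DFT frequency resolution = f_s/N = 40000/32 = 1250 Hz
Bin index k = f_signal / resolution = 7500 / 1250 = 6
The signal frequency 7500 Hz falls in DFT bin k = 6.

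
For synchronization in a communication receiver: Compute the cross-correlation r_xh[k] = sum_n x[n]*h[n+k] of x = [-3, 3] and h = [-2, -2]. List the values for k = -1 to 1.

Both sequences indexed from 0 and zero outside their support.
Lags with overlap: k = -1 to 1.
  r_xh[-1] = x[1]*h[0] = -6
  r_xh[0] = x[0]*h[0] + x[1]*h[1] = 0
  r_xh[1] = x[0]*h[1] = 6
r_xh = [-6, 0, 6] (for k = -1, ..., 1)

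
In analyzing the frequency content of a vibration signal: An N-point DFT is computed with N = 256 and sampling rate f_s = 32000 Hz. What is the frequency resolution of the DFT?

DFT frequency resolution = f_s / N
= 32000 / 256 = 125 Hz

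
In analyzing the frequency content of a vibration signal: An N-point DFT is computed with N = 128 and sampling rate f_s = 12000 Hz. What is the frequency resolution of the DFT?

DFT frequency resolution = f_s / N
= 12000 / 128 = 375/4 Hz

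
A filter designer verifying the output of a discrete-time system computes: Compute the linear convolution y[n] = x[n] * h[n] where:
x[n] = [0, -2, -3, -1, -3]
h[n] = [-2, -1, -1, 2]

y[n] = sum_k x[k]*h[n-k]. Output length = len(x) + len(h) - 1 = 5 + 4 - 1 = 8.
y[0] = 0*-2 = 0
y[1] = -2*-2 + 0*-1 = 4
y[2] = -3*-2 + -2*-1 + 0*-1 = 8
y[3] = -1*-2 + -3*-1 + -2*-1 + 0*2 = 7
y[4] = -3*-2 + -1*-1 + -3*-1 + -2*2 = 6
y[5] = -3*-1 + -1*-1 + -3*2 = -2
y[6] = -3*-1 + -1*2 = 1
y[7] = -3*2 = -6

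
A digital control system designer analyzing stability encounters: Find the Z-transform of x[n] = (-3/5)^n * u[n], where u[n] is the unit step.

The Z-transform of a^n * u[n] is z/(z-a) for |z| > |a|.
Here a = -3/5, so X(z) = z/(z - (-3/5)) = 5z/(5z + 3)
ROC: |z| > 3/5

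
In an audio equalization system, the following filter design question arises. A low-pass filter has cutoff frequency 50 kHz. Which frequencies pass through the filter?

A low-pass filter passes all frequencies below the cutoff frequency 50 kHz and attenuates higher frequencies.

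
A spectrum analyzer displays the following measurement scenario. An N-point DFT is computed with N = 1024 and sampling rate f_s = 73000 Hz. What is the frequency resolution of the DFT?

DFT frequency resolution = f_s / N
= 73000 / 1024 = 9125/128 Hz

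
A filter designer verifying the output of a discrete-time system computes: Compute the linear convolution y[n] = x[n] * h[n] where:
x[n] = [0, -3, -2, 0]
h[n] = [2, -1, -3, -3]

y[n] = sum_k x[k]*h[n-k]. Output length = len(x) + len(h) - 1 = 4 + 4 - 1 = 7.
y[0] = 0*2 = 0
y[1] = -3*2 + 0*-1 = -6
y[2] = -2*2 + -3*-1 + 0*-3 = -1
y[3] = 0*2 + -2*-1 + -3*-3 + 0*-3 = 11
y[4] = 0*-1 + -2*-3 + -3*-3 = 15
y[5] = 0*-3 + -2*-3 = 6
y[6] = 0*-3 = 0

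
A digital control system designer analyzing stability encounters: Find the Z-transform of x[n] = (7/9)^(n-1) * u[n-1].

Time-shifting property: if X(z) = Z{x[n]}, then Z{x[n-d]} = z^(-d) * X(z)
X(z) = z/(z - 7/9) for x[n] = (7/9)^n * u[n]
Z{x[n-1]} = z^(-1) * z/(z - 7/9) = 1/(z - 7/9)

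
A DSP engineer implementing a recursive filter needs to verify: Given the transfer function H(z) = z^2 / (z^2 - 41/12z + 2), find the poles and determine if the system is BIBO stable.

Poles are roots of the denominator: z^2 - 41/12z + 2 = 0.
Quadratic formula: z = [-(-41/12) +/- sqrt((-41/12)^2 - 4*(2))] / 2
Discriminant = 1681/144 - 8 = 529/144; sqrt = 23/12.
z = (41/12 +/- 23/12) / 2 => z = 8/3 or z = 3/4.
|p1| = 8/3, |p2| = 3/4.
For BIBO stability, all poles must lie inside the unit circle (|p| < 1).
System is UNSTABLE since at least one |p| >= 1.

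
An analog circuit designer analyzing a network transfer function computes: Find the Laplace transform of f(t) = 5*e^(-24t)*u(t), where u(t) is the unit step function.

Standard Laplace transform pair:
e^(-at)*u(t) <-> 1/(s+a)
With a = 24: L{5*e^(-24t)*u(t)} = 5/(s+24), ROC: Re(s) > -24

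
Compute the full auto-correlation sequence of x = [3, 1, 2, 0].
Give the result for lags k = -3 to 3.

r_xx[k] = sum_m x[m]*x[m+k], indexed from 0, for k = -3 to 3:
  r_xx[-3] = x[3]*x[0] = 0
  r_xx[-2] = x[2]*x[0] + x[3]*x[1] = 6
  r_xx[-1] = x[1]*x[0] + x[2]*x[1] + x[3]*x[2] = 5
  r_xx[0] = x[0]*x[0] + x[1]*x[1] + x[2]*x[2] + x[3]*x[3] = 14
  r_xx[1] = x[0]*x[1] + x[1]*x[2] + x[2]*x[3] = 5
  r_xx[2] = x[0]*x[2] + x[1]*x[3] = 6
  r_xx[3] = x[0]*x[3] = 0
r_xx = [0, 6, 5, 14, 5, 6, 0]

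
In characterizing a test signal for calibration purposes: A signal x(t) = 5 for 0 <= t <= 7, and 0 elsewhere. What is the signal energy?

Energy = integral of |x(t)|^2 dt over the signal duration
= 5^2 * 7 = 25 * 7 = 175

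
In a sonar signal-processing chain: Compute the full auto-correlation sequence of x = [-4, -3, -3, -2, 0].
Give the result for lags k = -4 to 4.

r_xx[k] = sum_m x[m]*x[m+k], indexed from 0, for k = -4 to 4:
  r_xx[-4] = x[4]*x[0] = 0
  r_xx[-3] = x[3]*x[0] + x[4]*x[1] = 8
  r_xx[-2] = x[2]*x[0] + x[3]*x[1] + x[4]*x[2] = 18
  r_xx[-1] = x[1]*x[0] + x[2]*x[1] + x[3]*x[2] + x[4]*x[3] = 27
  r_xx[0] = x[0]*x[0] + x[1]*x[1] + x[2]*x[2] + x[3]*x[3] + x[4]*x[4] = 38
  r_xx[1] = x[0]*x[1] + x[1]*x[2] + x[2]*x[3] + x[3]*x[4] = 27
  r_xx[2] = x[0]*x[2] + x[1]*x[3] + x[2]*x[4] = 18
  r_xx[3] = x[0]*x[3] + x[1]*x[4] = 8
  r_xx[4] = x[0]*x[4] = 0
r_xx = [0, 8, 18, 27, 38, 27, 18, 8, 0]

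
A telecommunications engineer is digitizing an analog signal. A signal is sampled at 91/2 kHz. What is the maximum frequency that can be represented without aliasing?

The maximum frequency that can be represented without aliasing
is the Nyquist frequency: f_max = f_s / 2 = 91/2 kHz / 2 = 91/4 kHz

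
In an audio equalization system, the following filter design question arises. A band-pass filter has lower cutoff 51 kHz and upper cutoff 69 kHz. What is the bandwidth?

Bandwidth = f_high - f_low
= 69 kHz - 51 kHz = 18 kHz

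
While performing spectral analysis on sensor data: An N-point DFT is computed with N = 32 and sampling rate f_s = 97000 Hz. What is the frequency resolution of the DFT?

DFT frequency resolution = f_s / N
= 97000 / 32 = 12125/4 Hz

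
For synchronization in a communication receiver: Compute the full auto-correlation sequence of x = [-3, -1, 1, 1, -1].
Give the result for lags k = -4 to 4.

r_xx[k] = sum_m x[m]*x[m+k], indexed from 0, for k = -4 to 4:
  r_xx[-4] = x[4]*x[0] = 3
  r_xx[-3] = x[3]*x[0] + x[4]*x[1] = -2
  r_xx[-2] = x[2]*x[0] + x[3]*x[1] + x[4]*x[2] = -5
  r_xx[-1] = x[1]*x[0] + x[2]*x[1] + x[3]*x[2] + x[4]*x[3] = 2
  r_xx[0] = x[0]*x[0] + x[1]*x[1] + x[2]*x[2] + x[3]*x[3] + x[4]*x[4] = 13
  r_xx[1] = x[0]*x[1] + x[1]*x[2] + x[2]*x[3] + x[3]*x[4] = 2
  r_xx[2] = x[0]*x[2] + x[1]*x[3] + x[2]*x[4] = -5
  r_xx[3] = x[0]*x[3] + x[1]*x[4] = -2
  r_xx[4] = x[0]*x[4] = 3
r_xx = [3, -2, -5, 2, 13, 2, -5, -2, 3]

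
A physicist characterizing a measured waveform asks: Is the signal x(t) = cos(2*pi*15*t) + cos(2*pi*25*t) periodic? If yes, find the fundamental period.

f1 = 15 Hz, f2 = 25 Hz
Period T1 = 1/15, T2 = 1/25
Ratio T1/T2 = 25/15, which is rational.
The signal is periodic with fundamental period T = 1/GCD(15,25) = 1/5 s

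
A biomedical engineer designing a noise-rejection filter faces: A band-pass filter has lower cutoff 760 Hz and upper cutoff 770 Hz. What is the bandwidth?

Bandwidth = f_high - f_low
= 770 Hz - 760 Hz = 10 Hz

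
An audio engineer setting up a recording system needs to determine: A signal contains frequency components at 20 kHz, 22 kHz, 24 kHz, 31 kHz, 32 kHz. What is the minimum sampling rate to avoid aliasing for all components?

The highest frequency component is f_max = 32 kHz.
Nyquist rate = 2 * f_max = 2 * 32 kHz = 64 kHz.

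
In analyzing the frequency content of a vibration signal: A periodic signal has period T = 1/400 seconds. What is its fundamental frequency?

The fundamental frequency is the reciprocal of the period.
f = 1/T = 1/(1/400) = 400 Hz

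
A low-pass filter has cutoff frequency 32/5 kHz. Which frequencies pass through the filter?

A low-pass filter passes all frequencies below the cutoff frequency 32/5 kHz and attenuates higher frequencies.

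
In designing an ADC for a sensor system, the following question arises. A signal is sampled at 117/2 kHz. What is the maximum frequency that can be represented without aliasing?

The maximum frequency that can be represented without aliasing
is the Nyquist frequency: f_max = f_s / 2 = 117/2 kHz / 2 = 117/4 kHz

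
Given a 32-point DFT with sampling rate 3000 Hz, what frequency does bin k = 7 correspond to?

The frequency of DFT bin k is: f_k = k * f_s / N
f_7 = 7 * 3000 / 32 = 2625/4 Hz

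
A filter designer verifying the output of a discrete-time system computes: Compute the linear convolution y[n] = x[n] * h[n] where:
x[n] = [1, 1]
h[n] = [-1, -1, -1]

y[n] = sum_k x[k]*h[n-k]. Output length = len(x) + len(h) - 1 = 2 + 3 - 1 = 4.
y[0] = 1*-1 = -1
y[1] = 1*-1 + 1*-1 = -2
y[2] = 1*-1 + 1*-1 = -2
y[3] = 1*-1 = -1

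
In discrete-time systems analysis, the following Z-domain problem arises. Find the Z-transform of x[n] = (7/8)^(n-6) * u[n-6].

Time-shifting property: if X(z) = Z{x[n]}, then Z{x[n-d]} = z^(-d) * X(z)
X(z) = z/(z - 7/8) for x[n] = (7/8)^n * u[n]
Z{x[n-6]} = z^(-6) * z/(z - 7/8) = z^(-5)/(z - 7/8)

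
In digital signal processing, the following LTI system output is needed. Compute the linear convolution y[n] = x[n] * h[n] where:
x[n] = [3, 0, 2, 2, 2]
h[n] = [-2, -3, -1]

y[n] = sum_k x[k]*h[n-k]. Output length = len(x) + len(h) - 1 = 5 + 3 - 1 = 7.
y[0] = 3*-2 = -6
y[1] = 0*-2 + 3*-3 = -9
y[2] = 2*-2 + 0*-3 + 3*-1 = -7
y[3] = 2*-2 + 2*-3 + 0*-1 = -10
y[4] = 2*-2 + 2*-3 + 2*-1 = -12
y[5] = 2*-3 + 2*-1 = -8
y[6] = 2*-1 = -2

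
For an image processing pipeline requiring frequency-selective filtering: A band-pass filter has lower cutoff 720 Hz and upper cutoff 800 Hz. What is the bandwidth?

Bandwidth = f_high - f_low
= 800 Hz - 720 Hz = 80 Hz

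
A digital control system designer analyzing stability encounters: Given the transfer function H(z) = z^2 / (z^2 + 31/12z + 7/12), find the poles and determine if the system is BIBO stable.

Poles are roots of the denominator: z^2 + 31/12z + 7/12 = 0.
Quadratic formula: z = [-(31/12) +/- sqrt((31/12)^2 - 4*(7/12))] / 2
Discriminant = 961/144 - 7/3 = 625/144; sqrt = 25/12.
z = (-31/12 +/- 25/12) / 2 => z = -1/4 or z = -7/3.
|p1| = 7/3, |p2| = 1/4.
For BIBO stability, all poles must lie inside the unit circle (|p| < 1).
System is UNSTABLE since at least one |p| >= 1.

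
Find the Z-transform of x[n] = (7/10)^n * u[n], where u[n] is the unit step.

The Z-transform of a^n * u[n] is z/(z-a) for |z| > |a|.
Here a = 7/10, so X(z) = z/(z - (7/10)) = 10z/(10z - 7)
ROC: |z| > 7/10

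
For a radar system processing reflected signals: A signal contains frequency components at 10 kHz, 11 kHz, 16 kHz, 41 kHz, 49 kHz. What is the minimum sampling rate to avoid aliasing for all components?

The highest frequency component is f_max = 49 kHz.
Nyquist rate = 2 * f_max = 2 * 49 kHz = 98 kHz.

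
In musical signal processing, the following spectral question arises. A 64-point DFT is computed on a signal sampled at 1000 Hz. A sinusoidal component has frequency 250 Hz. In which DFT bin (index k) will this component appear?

DFT frequency resolution = f_s/N = 1000/64 = 125/8 Hz
Bin index k = f_signal / resolution = 250 / 125/8 = 16
The signal frequency 250 Hz falls in DFT bin k = 16.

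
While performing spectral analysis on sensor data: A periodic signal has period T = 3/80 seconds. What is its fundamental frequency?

The fundamental frequency is the reciprocal of the period.
f = 1/T = 1/(3/80) = 80/3 Hz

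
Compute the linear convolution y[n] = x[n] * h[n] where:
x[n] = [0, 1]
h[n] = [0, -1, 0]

y[n] = sum_k x[k]*h[n-k]. Output length = len(x) + len(h) - 1 = 2 + 3 - 1 = 4.
y[0] = 0*0 = 0
y[1] = 1*0 + 0*-1 = 0
y[2] = 1*-1 + 0*0 = -1
y[3] = 1*0 = 0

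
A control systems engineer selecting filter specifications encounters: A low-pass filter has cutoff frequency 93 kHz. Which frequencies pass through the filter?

A low-pass filter passes all frequencies below the cutoff frequency 93 kHz and attenuates higher frequencies.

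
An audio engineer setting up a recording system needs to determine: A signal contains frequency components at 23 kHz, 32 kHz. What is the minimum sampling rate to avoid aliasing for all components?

The highest frequency component is f_max = 32 kHz.
Nyquist rate = 2 * f_max = 2 * 32 kHz = 64 kHz.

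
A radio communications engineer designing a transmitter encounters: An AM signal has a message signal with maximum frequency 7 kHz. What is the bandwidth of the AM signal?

In AM (double-sideband), the bandwidth is twice the message frequency.
BW = 2 * f_m = 2 * 7 kHz = 14 kHz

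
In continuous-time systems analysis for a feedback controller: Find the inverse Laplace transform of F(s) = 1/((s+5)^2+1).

Standard pair: w/((s+a)^2+w^2) <-> e^(-at)*sin(wt)*u(t)
With a=5, w=1: f(t) = e^(-5t)*sin(t)*u(t)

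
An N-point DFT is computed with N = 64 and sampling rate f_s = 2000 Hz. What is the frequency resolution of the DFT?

DFT frequency resolution = f_s / N
= 2000 / 64 = 125/4 Hz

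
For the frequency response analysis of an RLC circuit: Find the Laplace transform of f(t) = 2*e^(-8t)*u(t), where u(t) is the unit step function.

Standard Laplace transform pair:
e^(-at)*u(t) <-> 1/(s+a)
With a = 8: L{2*e^(-8t)*u(t)} = 2/(s+8), ROC: Re(s) > -8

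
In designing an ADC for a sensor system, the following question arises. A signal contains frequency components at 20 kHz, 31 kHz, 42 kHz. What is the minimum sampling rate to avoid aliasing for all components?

The highest frequency component is f_max = 42 kHz.
Nyquist rate = 2 * f_max = 2 * 42 kHz = 84 kHz.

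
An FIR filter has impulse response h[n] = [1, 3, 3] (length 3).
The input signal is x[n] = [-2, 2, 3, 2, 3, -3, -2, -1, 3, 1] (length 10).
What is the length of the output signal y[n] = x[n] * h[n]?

For linear convolution, the output length is:
len(y) = len(x) + len(h) - 1 = 10 + 3 - 1 = 12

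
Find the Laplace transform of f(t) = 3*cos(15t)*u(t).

Standard pair: cos(wt)*u(t) <-> s/(s^2+w^2)
With w = 15: L{3*cos(15t)*u(t)} = 3s/(s^2+225)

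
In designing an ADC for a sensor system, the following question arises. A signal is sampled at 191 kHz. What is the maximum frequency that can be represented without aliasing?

The maximum frequency that can be represented without aliasing
is the Nyquist frequency: f_max = f_s / 2 = 191 kHz / 2 = 191/2 kHz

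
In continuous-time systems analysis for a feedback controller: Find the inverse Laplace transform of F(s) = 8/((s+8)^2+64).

Standard pair: w/((s+a)^2+w^2) <-> e^(-at)*sin(wt)*u(t)
With a=8, w=8: f(t) = e^(-8t)*sin(8t)*u(t)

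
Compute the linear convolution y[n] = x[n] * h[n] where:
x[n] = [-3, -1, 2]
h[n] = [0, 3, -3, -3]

y[n] = sum_k x[k]*h[n-k]. Output length = len(x) + len(h) - 1 = 3 + 4 - 1 = 6.
y[0] = -3*0 = 0
y[1] = -1*0 + -3*3 = -9
y[2] = 2*0 + -1*3 + -3*-3 = 6
y[3] = 2*3 + -1*-3 + -3*-3 = 18
y[4] = 2*-3 + -1*-3 = -3
y[5] = 2*-3 = -6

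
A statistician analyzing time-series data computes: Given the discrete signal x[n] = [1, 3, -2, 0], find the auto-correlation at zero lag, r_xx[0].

The auto-correlation at zero lag r_xx[0] equals the signal energy.
r_xx[0] = sum of x[n]^2 = 1^2 + 3^2 + (-2)^2 + 0^2
= 1 + 9 + 4 + 0 = 14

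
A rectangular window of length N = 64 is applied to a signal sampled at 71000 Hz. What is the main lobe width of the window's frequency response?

For a rectangular window of length N,
the main lobe width in frequency is 2*f_s/N.
= 2*71000/64 = 8875/4 Hz
This determines the minimum frequency separation for resolving two sinusoids.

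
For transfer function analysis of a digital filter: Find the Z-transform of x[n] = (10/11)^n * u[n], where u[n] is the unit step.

The Z-transform of a^n * u[n] is z/(z-a) for |z| > |a|.
Here a = 10/11, so X(z) = z/(z - (10/11)) = 11z/(11z - 10)
ROC: |z| > 10/11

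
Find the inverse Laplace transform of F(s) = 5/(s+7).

Standard pair: k/(s+a) <-> k*e^(-at)*u(t)
With k=5, a=7: f(t) = 5*e^(-7t)*u(t)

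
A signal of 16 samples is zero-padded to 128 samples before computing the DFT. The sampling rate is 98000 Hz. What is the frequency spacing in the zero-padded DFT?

Original DFT: N = 16, resolution = f_s/N = 98000/16 = 6125 Hz
Zero-padded DFT: N = 128, resolution = f_s/N = 98000/128 = 6125/8 Hz
Zero-padding interpolates the spectrum (finer frequency grid)
but does NOT improve the true spectral resolution (ability to resolve close frequencies).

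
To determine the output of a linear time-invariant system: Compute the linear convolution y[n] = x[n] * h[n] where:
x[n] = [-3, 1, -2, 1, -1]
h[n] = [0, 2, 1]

y[n] = sum_k x[k]*h[n-k]. Output length = len(x) + len(h) - 1 = 5 + 3 - 1 = 7.
y[0] = -3*0 = 0
y[1] = 1*0 + -3*2 = -6
y[2] = -2*0 + 1*2 + -3*1 = -1
y[3] = 1*0 + -2*2 + 1*1 = -3
y[4] = -1*0 + 1*2 + -2*1 = 0
y[5] = -1*2 + 1*1 = -1
y[6] = -1*1 = -1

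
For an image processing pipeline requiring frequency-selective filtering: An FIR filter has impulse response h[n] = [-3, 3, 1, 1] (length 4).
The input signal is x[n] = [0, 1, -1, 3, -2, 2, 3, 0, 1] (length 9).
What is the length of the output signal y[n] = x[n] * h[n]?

For linear convolution, the output length is:
len(y) = len(x) + len(h) - 1 = 9 + 4 - 1 = 12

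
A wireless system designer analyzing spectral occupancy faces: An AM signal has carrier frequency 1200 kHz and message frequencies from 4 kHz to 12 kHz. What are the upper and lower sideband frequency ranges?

Upper sideband (USB) = fc + [fm_low, fm_high] = 1200 + [4, 12] = [1204, 1212] kHz
Lower sideband (LSB) = fc - [fm_high, fm_low] = 1200 - [12, 4] = [1188, 1196] kHz
Total occupied spectrum: 1188 kHz to 1212 kHz (plus carrier at 1200 kHz)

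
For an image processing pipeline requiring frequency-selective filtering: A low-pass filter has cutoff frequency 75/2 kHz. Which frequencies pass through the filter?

A low-pass filter passes all frequencies below the cutoff frequency 75/2 kHz and attenuates higher frequencies.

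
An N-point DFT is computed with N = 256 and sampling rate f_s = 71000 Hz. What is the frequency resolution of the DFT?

DFT frequency resolution = f_s / N
= 71000 / 256 = 8875/32 Hz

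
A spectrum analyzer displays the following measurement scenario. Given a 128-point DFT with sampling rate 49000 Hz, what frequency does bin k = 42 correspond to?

The frequency of DFT bin k is: f_k = k * f_s / N
f_42 = 42 * 49000 / 128 = 128625/8 Hz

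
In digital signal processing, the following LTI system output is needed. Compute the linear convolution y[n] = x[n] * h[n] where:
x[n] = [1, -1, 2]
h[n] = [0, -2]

y[n] = sum_k x[k]*h[n-k]. Output length = len(x) + len(h) - 1 = 3 + 2 - 1 = 4.
y[0] = 1*0 = 0
y[1] = -1*0 + 1*-2 = -2
y[2] = 2*0 + -1*-2 = 2
y[3] = 2*-2 = -4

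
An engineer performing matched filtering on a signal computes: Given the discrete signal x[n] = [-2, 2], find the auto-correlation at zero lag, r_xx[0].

The auto-correlation at zero lag r_xx[0] equals the signal energy.
r_xx[0] = sum of x[n]^2 = (-2)^2 + 2^2
= 4 + 4 = 8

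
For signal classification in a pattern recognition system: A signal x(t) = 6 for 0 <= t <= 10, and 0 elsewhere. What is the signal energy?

Energy = integral of |x(t)|^2 dt over the signal duration
= 6^2 * 10 = 36 * 10 = 360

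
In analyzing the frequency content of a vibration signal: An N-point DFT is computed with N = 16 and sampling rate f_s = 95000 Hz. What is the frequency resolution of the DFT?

DFT frequency resolution = f_s / N
= 95000 / 16 = 11875/2 Hz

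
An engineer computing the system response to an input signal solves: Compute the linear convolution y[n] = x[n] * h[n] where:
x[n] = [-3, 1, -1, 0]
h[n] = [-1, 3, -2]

y[n] = sum_k x[k]*h[n-k]. Output length = len(x) + len(h) - 1 = 4 + 3 - 1 = 6.
y[0] = -3*-1 = 3
y[1] = 1*-1 + -3*3 = -10
y[2] = -1*-1 + 1*3 + -3*-2 = 10
y[3] = 0*-1 + -1*3 + 1*-2 = -5
y[4] = 0*3 + -1*-2 = 2
y[5] = 0*-2 = 0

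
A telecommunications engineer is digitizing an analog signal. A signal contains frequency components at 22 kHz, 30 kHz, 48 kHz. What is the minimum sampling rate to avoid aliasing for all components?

The highest frequency component is f_max = 48 kHz.
Nyquist rate = 2 * f_max = 2 * 48 kHz = 96 kHz.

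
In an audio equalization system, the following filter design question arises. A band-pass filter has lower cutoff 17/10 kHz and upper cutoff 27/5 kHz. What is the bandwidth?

Bandwidth = f_high - f_low
= 27/5 kHz - 17/10 kHz = 37/10 kHz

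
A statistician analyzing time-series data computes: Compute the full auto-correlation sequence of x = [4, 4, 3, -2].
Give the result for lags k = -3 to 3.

r_xx[k] = sum_m x[m]*x[m+k], indexed from 0, for k = -3 to 3:
  r_xx[-3] = x[3]*x[0] = -8
  r_xx[-2] = x[2]*x[0] + x[3]*x[1] = 4
  r_xx[-1] = x[1]*x[0] + x[2]*x[1] + x[3]*x[2] = 22
  r_xx[0] = x[0]*x[0] + x[1]*x[1] + x[2]*x[2] + x[3]*x[3] = 45
  r_xx[1] = x[0]*x[1] + x[1]*x[2] + x[2]*x[3] = 22
  r_xx[2] = x[0]*x[2] + x[1]*x[3] = 4
  r_xx[3] = x[0]*x[3] = -8
r_xx = [-8, 4, 22, 45, 22, 4, -8]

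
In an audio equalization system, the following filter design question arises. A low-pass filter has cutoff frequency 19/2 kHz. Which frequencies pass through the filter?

A low-pass filter passes all frequencies below the cutoff frequency 19/2 kHz and attenuates higher frequencies.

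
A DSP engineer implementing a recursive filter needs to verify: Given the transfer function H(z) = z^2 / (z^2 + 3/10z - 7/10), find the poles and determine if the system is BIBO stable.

Poles are roots of the denominator: z^2 + 3/10z - 7/10 = 0.
Quadratic formula: z = [-(3/10) +/- sqrt((3/10)^2 - 4*(-7/10))] / 2
Discriminant = 9/100 + 14/5 = 289/100; sqrt = 17/10.
z = (-3/10 +/- 17/10) / 2 => z = 7/10 or z = -1.
|p1| = 1, |p2| = 7/10.
For BIBO stability, all poles must lie inside the unit circle (|p| < 1).
System is UNSTABLE since at least one |p| >= 1.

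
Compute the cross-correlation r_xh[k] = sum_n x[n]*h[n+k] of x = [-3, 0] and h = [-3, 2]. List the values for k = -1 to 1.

Both sequences indexed from 0 and zero outside their support.
Lags with overlap: k = -1 to 1.
  r_xh[-1] = x[1]*h[0] = 0
  r_xh[0] = x[0]*h[0] + x[1]*h[1] = 9
  r_xh[1] = x[0]*h[1] = -6
r_xh = [0, 9, -6] (for k = -1, ..., 1)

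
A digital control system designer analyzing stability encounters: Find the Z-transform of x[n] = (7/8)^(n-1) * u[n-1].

Time-shifting property: if X(z) = Z{x[n]}, then Z{x[n-d]} = z^(-d) * X(z)
X(z) = z/(z - 7/8) for x[n] = (7/8)^n * u[n]
Z{x[n-1]} = z^(-1) * z/(z - 7/8) = 1/(z - 7/8)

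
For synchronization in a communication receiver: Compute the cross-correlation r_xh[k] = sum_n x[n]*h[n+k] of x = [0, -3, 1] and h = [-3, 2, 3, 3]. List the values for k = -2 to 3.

Both sequences indexed from 0 and zero outside their support.
Lags with overlap: k = -2 to 3.
  r_xh[-2] = x[2]*h[0] = -3
  r_xh[-1] = x[1]*h[0] + x[2]*h[1] = 11
  r_xh[0] = x[0]*h[0] + x[1]*h[1] + x[2]*h[2] = -3
  r_xh[1] = x[0]*h[1] + x[1]*h[2] + x[2]*h[3] = -6
  r_xh[2] = x[0]*h[2] + x[1]*h[3] = -9
  r_xh[3] = x[0]*h[3] = 0
r_xh = [-3, 11, -3, -6, -9, 0] (for k = -2, ..., 3)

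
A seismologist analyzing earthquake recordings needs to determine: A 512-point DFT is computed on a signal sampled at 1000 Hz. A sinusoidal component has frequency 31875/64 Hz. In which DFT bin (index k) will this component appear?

DFT frequency resolution = f_s/N = 1000/512 = 125/64 Hz
Bin index k = f_signal / resolution = 31875/64 / 125/64 = 255
The signal frequency 31875/64 Hz falls in DFT bin k = 255.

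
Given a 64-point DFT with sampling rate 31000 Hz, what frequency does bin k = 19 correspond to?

The frequency of DFT bin k is: f_k = k * f_s / N
f_19 = 19 * 31000 / 64 = 73625/8 Hz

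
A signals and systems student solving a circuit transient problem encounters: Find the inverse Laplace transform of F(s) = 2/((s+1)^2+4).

Standard pair: w/((s+a)^2+w^2) <-> e^(-at)*sin(wt)*u(t)
With a=1, w=2: f(t) = e^(-t)*sin(2t)*u(t)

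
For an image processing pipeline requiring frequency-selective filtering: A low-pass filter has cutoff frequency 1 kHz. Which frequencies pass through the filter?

A low-pass filter passes all frequencies below the cutoff frequency 1 kHz and attenuates higher frequencies.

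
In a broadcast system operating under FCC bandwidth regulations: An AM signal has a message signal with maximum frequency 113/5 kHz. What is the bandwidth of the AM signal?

In AM (double-sideband), the bandwidth is twice the message frequency.
BW = 2 * f_m = 2 * 113/5 kHz = 226/5 kHz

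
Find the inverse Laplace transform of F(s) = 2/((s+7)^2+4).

Standard pair: w/((s+a)^2+w^2) <-> e^(-at)*sin(wt)*u(t)
With a=7, w=2: f(t) = e^(-7t)*sin(2t)*u(t)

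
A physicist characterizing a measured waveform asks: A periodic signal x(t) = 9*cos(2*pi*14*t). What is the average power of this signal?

Average power of A*cos(wt) is A^2/2.
P = 9^2 / 2 = 81/2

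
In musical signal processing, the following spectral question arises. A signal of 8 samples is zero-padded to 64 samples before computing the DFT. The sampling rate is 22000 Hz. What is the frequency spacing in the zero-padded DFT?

Original DFT: N = 8, resolution = f_s/N = 22000/8 = 2750 Hz
Zero-padded DFT: N = 64, resolution = f_s/N = 22000/64 = 1375/4 Hz
Zero-padding interpolates the spectrum (finer frequency grid)
but does NOT improve the true spectral resolution (ability to resolve close frequencies).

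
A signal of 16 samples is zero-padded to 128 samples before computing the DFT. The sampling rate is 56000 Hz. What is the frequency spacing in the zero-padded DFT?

Original DFT: N = 16, resolution = f_s/N = 56000/16 = 3500 Hz
Zero-padded DFT: N = 128, resolution = f_s/N = 56000/128 = 875/2 Hz
Zero-padding interpolates the spectrum (finer frequency grid)
but does NOT improve the true spectral resolution (ability to resolve close frequencies).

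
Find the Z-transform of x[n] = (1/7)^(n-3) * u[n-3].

Time-shifting property: if X(z) = Z{x[n]}, then Z{x[n-d]} = z^(-d) * X(z)
X(z) = z/(z - 1/7) for x[n] = (1/7)^n * u[n]
Z{x[n-3]} = z^(-3) * z/(z - 1/7) = z^(-2)/(z - 1/7)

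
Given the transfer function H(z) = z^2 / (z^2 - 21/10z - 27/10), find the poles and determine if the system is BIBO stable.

Poles are roots of the denominator: z^2 - 21/10z - 27/10 = 0.
Quadratic formula: z = [-(-21/10) +/- sqrt((-21/10)^2 - 4*(-27/10))] / 2
Discriminant = 441/100 + 54/5 = 1521/100; sqrt = 39/10.
z = (21/10 +/- 39/10) / 2 => z = 3 or z = -9/10.
|p1| = 3, |p2| = 9/10.
For BIBO stability, all poles must lie inside the unit circle (|p| < 1).
System is UNSTABLE since at least one |p| >= 1.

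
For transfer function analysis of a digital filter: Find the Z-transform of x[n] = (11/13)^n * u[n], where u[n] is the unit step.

The Z-transform of a^n * u[n] is z/(z-a) for |z| > |a|.
Here a = 11/13, so X(z) = z/(z - (11/13)) = 13z/(13z - 11)
ROC: |z| > 11/13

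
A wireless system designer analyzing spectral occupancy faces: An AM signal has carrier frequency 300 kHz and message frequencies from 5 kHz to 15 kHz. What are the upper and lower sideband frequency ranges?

Upper sideband (USB) = fc + [fm_low, fm_high] = 300 + [5, 15] = [305, 315] kHz
Lower sideband (LSB) = fc - [fm_high, fm_low] = 300 - [15, 5] = [285, 295] kHz
Total occupied spectrum: 285 kHz to 315 kHz (plus carrier at 300 kHz)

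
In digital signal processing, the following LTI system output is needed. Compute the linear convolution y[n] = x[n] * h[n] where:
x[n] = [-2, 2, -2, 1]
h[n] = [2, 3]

y[n] = sum_k x[k]*h[n-k]. Output length = len(x) + len(h) - 1 = 4 + 2 - 1 = 5.
y[0] = -2*2 = -4
y[1] = 2*2 + -2*3 = -2
y[2] = -2*2 + 2*3 = 2
y[3] = 1*2 + -2*3 = -4
y[4] = 1*3 = 3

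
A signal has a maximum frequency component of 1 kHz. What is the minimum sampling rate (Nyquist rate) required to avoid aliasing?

By the Nyquist-Shannon sampling theorem,
the minimum sampling rate (Nyquist rate) must be at least 2 * f_max.
Nyquist rate = 2 * 1 kHz = 2 kHz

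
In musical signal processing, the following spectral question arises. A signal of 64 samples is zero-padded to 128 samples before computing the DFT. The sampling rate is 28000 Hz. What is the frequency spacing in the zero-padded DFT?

Original DFT: N = 64, resolution = f_s/N = 28000/64 = 875/2 Hz
Zero-padded DFT: N = 128, resolution = f_s/N = 28000/128 = 875/4 Hz
Zero-padding interpolates the spectrum (finer frequency grid)
but does NOT improve the true spectral resolution (ability to resolve close frequencies).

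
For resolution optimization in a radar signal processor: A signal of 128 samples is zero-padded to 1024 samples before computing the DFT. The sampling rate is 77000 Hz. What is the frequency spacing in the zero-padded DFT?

Original DFT: N = 128, resolution = f_s/N = 77000/128 = 9625/16 Hz
Zero-padded DFT: N = 1024, resolution = f_s/N = 77000/1024 = 9625/128 Hz
Zero-padding interpolates the spectrum (finer frequency grid)
but does NOT improve the true spectral resolution (ability to resolve close frequencies).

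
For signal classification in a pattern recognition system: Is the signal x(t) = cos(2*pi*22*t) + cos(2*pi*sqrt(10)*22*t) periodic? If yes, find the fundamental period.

f1 = 22 Hz, f2 = 22*sqrt(10) Hz
Ratio f2/f1 = sqrt(10), which is irrational.
Since the frequency ratio is irrational, no common period exists.
The signal is not periodic.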